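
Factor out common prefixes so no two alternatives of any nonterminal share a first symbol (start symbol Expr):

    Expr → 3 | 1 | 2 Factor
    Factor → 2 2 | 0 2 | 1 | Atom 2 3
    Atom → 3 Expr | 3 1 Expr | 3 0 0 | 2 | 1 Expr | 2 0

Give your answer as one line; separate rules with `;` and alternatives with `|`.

Atom has alternatives sharing prefix '3': factor to Atom → 3 Atom1 with Atom1 → Expr | 1 Expr | 0 0.
Atom has alternatives sharing prefix '2': factor to Atom → 2 Atom2 with Atom2 → ε | 0.

Expr → 3 | 1 | 2 Factor; Factor → 2 2 | 0 2 | 1 | Atom 2 3; Atom → 1 Expr | 3 Atom1 | 2 Atom2; Atom1 → Expr | 1 Expr | 0 0; Atom2 → epsilon | 0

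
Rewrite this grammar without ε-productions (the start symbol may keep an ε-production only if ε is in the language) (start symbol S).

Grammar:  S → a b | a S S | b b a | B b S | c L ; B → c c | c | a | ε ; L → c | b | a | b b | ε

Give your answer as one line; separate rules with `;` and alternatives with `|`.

S → a b | a S S | b b a | B b S | b S | c L | c; B → c c | c | a; L → c | b | a | b b

Nullable nonterminals: {B, L}.
ε ∉ L(G), so no ε-production is kept.
For each production, add variants omitting each subset of nullable occurrences: S → B b S gives B b S | b S. S → c L gives c L | c.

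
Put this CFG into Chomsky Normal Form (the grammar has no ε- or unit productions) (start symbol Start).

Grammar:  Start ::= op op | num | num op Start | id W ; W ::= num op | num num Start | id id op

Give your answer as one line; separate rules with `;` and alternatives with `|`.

Start ::= X1 X1 | num | X2 Y1 | X3 W; W ::= X2 X1 | X2 Y2 | X3 Y3; X1 ::= op; X2 ::= num; X3 ::= id; Y1 ::= X1 Start; Y2 ::= X2 Start; Y3 ::= X3 X1

Introduce a nonterminal for each terminal appearing in a rule of length ≥ 2: X1 → op, X2 → num, X3 → id.
Binarize each right-hand side of length ≥ 3 by chaining fresh nonterminals (Y1, Y2, …): affected rules were Start → X2 X1 Start; W → X2 X2 Start; W → X3 X3 X1.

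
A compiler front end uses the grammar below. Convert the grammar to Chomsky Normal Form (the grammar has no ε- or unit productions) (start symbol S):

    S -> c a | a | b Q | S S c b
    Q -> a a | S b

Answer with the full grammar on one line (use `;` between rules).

Introduce a nonterminal for each terminal appearing in a rule of length ≥ 2: X1 → c, X2 → a, X3 → b.
Binarize each right-hand side of length ≥ 3 by chaining fresh nonterminals (Y1, Y2, …): affected rules were S → S S X1 X3.

S -> X1 X2 | a | X3 Q | S Y1; Q -> X2 X2 | S X3; X1 -> c; X2 -> a; X3 -> b; Y1 -> S Y2; Y2 -> X1 X3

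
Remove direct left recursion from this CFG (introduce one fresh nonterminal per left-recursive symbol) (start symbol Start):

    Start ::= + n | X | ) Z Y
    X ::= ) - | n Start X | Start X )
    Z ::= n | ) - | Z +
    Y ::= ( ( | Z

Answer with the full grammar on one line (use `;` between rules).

Z is directly left-recursive.
For Z: α = {+}, β = {n, ) -}. Rewrite as Z → β Z1 and Z1 → α Z1 | ε.

Start ::= + n | X | ) Z Y; X ::= ) - | n Start X | Start X ); Z ::= n Z1 | ) - Z1; Y ::= ( ( | Z; Z1 ::= + Z1 | ε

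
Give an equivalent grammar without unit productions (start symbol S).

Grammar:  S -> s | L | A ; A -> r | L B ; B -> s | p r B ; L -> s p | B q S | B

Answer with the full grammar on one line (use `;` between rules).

Unit pairs: L ⇒* {B}; S ⇒* {A, B, L}.
For each unit pair (A, B), copy every non-unit production of B to A, then drop all unit productions.

S -> s p | B q S | s | p r B | r | L B; A -> r | L B; B -> s | p r B; L -> s p | B q S | s | p r B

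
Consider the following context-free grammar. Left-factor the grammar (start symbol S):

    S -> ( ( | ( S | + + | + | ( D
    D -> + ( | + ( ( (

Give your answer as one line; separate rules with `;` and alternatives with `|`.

S -> ( S' | + S''; D -> + ( D'; S' -> ( | S | D; S'' -> + | eps; D' -> eps | ( (

S has alternatives sharing prefix '(': factor to S → ( S' with S' → ( | S | D.
S has alternatives sharing prefix '+': factor to S → + S'' with S'' → + | ε.
D has alternatives sharing prefix '+ (': factor to D → + ( D' with D' → ε | ( (.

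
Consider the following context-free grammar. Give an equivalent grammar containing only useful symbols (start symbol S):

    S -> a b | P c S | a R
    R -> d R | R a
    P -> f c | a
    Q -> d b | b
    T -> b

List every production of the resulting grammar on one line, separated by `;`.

S -> a b | P c S; P -> f c | a

Generating nonterminals: {P, Q, S, T}.
Reachable from S after that: {P, S}.
Removed useless symbols: {Q, R, T} and every production mentioning them.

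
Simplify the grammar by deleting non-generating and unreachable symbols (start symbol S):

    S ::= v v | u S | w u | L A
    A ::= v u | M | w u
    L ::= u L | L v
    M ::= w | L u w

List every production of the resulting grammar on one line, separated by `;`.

Generating nonterminals: {A, M, S}.
Reachable from S after that: {S}.
Removed useless symbols: {A, L, M} and every production mentioning them.

S ::= v v | u S | w u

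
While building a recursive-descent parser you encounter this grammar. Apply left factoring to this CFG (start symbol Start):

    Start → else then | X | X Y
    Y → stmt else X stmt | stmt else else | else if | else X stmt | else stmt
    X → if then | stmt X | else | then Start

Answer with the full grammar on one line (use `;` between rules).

Start has alternatives sharing prefix 'X': factor to Start → X Start1 with Start1 → ε | Y.
Y has alternatives sharing prefix 'else': factor to Y → else Y1 with Y1 → if | X stmt | stmt.
Y has alternatives sharing prefix 'stmt else': factor to Y → stmt else Y2 with Y2 → X stmt | else.

Start → else then | X Start1; Y → else Y1 | stmt else Y2; X → if then | stmt X | else | then Start; Start1 → ε | Y; Y1 → if | X stmt | stmt; Y2 → X stmt | else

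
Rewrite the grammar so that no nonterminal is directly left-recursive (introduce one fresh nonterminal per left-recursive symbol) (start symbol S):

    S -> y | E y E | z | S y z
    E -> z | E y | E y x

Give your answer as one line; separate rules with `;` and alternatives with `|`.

Left recursion appears on S, E.
For S: α = {y z}, β = {y, E y E, z}. Rewrite as S → β S' and S' → α S' | ε.
For E: α = {y, y x}, β = {z}. Rewrite as E → β E' and E' → α E' | ε.

S -> y S' | E y E S' | z S'; E -> z E'; S' -> y z S' | ε; E' -> y E' | y x E' | ε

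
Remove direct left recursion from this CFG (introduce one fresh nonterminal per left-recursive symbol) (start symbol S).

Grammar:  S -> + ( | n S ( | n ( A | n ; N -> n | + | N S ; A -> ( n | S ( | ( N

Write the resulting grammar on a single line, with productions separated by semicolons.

S -> + ( | n S ( | n ( A | n; N -> n N' | + N'; A -> ( n | S ( | ( N; N' -> S N' | ε

N is directly left-recursive.
For N: α = {S}, β = {n, +}. Rewrite as N → β N' and N' → α N' | ε.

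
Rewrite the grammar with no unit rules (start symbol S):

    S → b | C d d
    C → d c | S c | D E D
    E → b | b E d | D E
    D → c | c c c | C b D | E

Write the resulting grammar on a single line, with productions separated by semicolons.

Unit pairs: D ⇒* {E}.
For each unit pair (A, B), copy every non-unit production of B to A, then drop all unit productions.

S → b | C d d; C → d c | S c | D E D; E → b | b E d | D E; D → b | b E d | D E | c | c c c | C b D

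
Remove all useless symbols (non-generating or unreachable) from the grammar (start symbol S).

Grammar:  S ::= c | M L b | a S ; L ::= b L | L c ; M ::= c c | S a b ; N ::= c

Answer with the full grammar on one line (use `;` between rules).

S ::= c | a S

Generating nonterminals: {M, N, S}.
Reachable from S after that: {S}.
Removed useless symbols: {L, M, N} and every production mentioning them.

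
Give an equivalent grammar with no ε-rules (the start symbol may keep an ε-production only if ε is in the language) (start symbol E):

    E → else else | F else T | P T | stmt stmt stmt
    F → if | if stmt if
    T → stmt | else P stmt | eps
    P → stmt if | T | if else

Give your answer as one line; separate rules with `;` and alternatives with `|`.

The nullable symbols are {E, P, T}.
ε ∈ L(G) since E is nullable, so keep E → ε.
Expand every rule over subsets of its nullable positions: E → F else T gives F else T | F else. E → P T gives P T | P | T. T → else P stmt gives else P stmt | else stmt.

E → else else | F else T | F else | P T | P | T | stmt stmt stmt | eps; F → if | if stmt if; T → stmt | else P stmt | else stmt; P → stmt if | T | if else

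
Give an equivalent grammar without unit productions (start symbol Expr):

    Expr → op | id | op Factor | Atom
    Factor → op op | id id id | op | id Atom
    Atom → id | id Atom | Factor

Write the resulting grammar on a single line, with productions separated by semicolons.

Expr → id | id Atom | op op | id id id | op | op Factor; Factor → op op | id id id | op | id Atom; Atom → id | id Atom | op op | id id id | op

Unit pairs: Atom ⇒* {Factor}; Expr ⇒* {Atom, Factor}.
For every A with A ⇒* B via unit rules, add B's non-unit alternatives to A; then delete every rule of the form X → Y.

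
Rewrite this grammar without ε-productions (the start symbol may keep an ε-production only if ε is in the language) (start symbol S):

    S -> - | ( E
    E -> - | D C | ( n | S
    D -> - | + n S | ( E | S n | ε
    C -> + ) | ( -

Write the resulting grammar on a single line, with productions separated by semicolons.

S -> - | ( E; E -> - | D C | C | ( n | S; D -> - | + n S | ( E | S n; C -> + ) | ( -

Nullable set = {D}.
ε ∉ L(G), so no ε-production is kept.
Expand every rule over subsets of its nullable positions: E → D C gives D C | C.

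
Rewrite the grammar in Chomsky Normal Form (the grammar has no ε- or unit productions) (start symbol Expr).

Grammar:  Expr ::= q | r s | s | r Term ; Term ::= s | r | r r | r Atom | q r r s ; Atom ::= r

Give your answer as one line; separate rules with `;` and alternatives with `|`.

Expr ::= q | X1 X2 | s | X1 Term; Term ::= s | r | X1 X1 | X1 Atom | X3 Y1; Atom ::= r; X1 ::= r; X2 ::= s; X3 ::= q; Y1 ::= X1 Y2; Y2 ::= X1 X2

Introduce a nonterminal for each terminal appearing in a rule of length ≥ 2: X1 → r, X2 → s, X3 → q.
Binarize each right-hand side of length ≥ 3 by chaining fresh nonterminals (Y1, Y2, …): affected rules were Term → X3 X1 X1 X2.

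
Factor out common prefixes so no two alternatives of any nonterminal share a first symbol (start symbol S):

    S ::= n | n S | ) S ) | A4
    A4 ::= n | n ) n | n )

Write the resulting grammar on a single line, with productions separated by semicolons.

S ::= ) S ) | A4 | n S'; A4 ::= n A4'; S' ::= ε | S; A4' ::= ε | ) A4''; A4'' ::= n | ε

S has alternatives sharing prefix 'n': factor to S → n S' with S' → ε | S.
A4 has alternatives sharing prefix 'n': factor to A4 → n A4' with A4' → ε | ) n | ).
A4' has alternatives sharing prefix ')': factor to A4' → ) A4'' with A4'' → n | ε.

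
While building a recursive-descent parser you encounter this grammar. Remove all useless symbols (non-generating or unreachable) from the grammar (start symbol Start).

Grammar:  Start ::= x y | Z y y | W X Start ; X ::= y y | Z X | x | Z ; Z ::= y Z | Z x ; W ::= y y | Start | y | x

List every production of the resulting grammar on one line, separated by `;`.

Generating nonterminals: {Start, W, X}.
Reachable from Start after that: {Start, W, X}.
Removed useless symbols: {Z} and every production mentioning them.

Start ::= x y | W X Start; X ::= y y | x; W ::= y y | Start | y | x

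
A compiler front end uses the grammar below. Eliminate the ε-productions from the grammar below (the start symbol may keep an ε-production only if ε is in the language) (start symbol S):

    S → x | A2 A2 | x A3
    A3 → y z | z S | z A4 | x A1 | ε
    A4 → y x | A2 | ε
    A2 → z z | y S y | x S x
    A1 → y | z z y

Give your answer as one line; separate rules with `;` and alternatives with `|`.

S → x | A2 A2 | x A3; A3 → y z | z S | z A4 | z | x A1; A4 → y x | A2; A2 → z z | y S y | x S x; A1 → y | z z y

Nullable nonterminals: {A3, A4}.
ε ∉ L(G), so no ε-production is kept.
For each production, add variants omitting each subset of nullable occurrences: A3 → z A4 gives z A4 | z.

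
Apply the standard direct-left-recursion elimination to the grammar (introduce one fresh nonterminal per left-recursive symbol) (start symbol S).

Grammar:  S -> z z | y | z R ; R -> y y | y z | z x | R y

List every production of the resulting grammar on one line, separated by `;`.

Left recursion appears on R.
For R: α = {y}, β = {y y, y z, z x}. Rewrite as R → β R' and R' → α R' | ε.

S -> z z | y | z R; R -> y y R' | y z R' | z x R'; R' -> y R' | ε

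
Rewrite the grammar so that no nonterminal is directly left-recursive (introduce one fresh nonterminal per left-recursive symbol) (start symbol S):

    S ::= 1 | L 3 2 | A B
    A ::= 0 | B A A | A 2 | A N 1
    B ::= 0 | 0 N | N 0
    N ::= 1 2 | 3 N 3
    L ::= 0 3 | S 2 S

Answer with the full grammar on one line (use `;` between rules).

S ::= 1 | L 3 2 | A B; A ::= 0 A' | B A A A'; B ::= 0 | 0 N | N 0; N ::= 1 2 | 3 N 3; L ::= 0 3 | S 2 S; A' ::= 2 A' | N 1 A' | ε

Directly left-recursive nonterminal: A.
For A: α = {2, N 1}, β = {0, B A A}. Rewrite as A → β A' and A' → α A' | ε.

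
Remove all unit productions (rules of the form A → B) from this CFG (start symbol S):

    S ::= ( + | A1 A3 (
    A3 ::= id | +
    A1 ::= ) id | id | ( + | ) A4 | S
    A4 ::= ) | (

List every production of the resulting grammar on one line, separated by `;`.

S ::= ( + | A1 A3 (; A3 ::= id | +; A1 ::= ) id | id | ( + | ) A4 | A1 A3 (; A4 ::= ) | (

Unit pairs: A1 ⇒* {S}.
For each unit pair (A, B), copy every non-unit production of B to A, then drop all unit productions.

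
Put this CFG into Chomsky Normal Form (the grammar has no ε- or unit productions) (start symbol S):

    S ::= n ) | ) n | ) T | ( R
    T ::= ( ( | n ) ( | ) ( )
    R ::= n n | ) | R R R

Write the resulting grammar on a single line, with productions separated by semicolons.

Introduce a nonterminal for each terminal appearing in a rule of length ≥ 2: X1 → n, X2 → ), X3 → (.
Binarize each right-hand side of length ≥ 3 by chaining fresh nonterminals (Y1, Y2, …): affected rules were T → X1 X2 X3; T → X2 X3 X2; R → R R R.

S ::= X1 X2 | X2 X1 | X2 T | X3 R; T ::= X3 X3 | X1 Y1 | X2 Y2; R ::= X1 X1 | ) | R Y3; X1 ::= n; X2 ::= ); X3 ::= (; Y1 ::= X2 X3; Y2 ::= X3 X2; Y3 ::= R R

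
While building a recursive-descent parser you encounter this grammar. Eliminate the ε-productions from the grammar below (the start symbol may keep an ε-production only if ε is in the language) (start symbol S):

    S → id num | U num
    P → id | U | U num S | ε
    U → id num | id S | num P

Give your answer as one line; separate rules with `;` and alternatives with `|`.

S → id num | U num; P → id | U | U num S; U → id num | id S | num P | num

The nullable symbols are {P}.
ε ∉ L(G), so no ε-production is kept.
Expand every rule over subsets of its nullable positions: U → num P gives num P | num.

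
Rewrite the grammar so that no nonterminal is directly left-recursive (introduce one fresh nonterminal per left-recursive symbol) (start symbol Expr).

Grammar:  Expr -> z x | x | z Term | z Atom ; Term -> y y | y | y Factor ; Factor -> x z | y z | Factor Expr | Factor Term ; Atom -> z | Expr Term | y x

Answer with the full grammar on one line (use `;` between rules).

Expr -> z x | x | z Term | z Atom; Term -> y y | y | y Factor; Factor -> x z Factor1 | y z Factor1; Atom -> z | Expr Term | y x; Factor1 -> Expr Factor1 | Term Factor1 | eps

Factor is directly left-recursive.
For Factor: α = {Expr, Term}, β = {x z, y z}. Rewrite as Factor → β Factor1 and Factor1 → α Factor1 | ε.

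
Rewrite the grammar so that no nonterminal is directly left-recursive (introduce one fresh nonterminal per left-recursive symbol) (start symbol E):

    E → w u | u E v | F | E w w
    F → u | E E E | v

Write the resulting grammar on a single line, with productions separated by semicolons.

E → w u E' | u E v E' | F E'; F → u | E E E | v; E' → w w E' | ε

Left recursion appears on E.
For E: α = {w w}, β = {w u, u E v, F}. Rewrite as E → β E' and E' → α E' | ε.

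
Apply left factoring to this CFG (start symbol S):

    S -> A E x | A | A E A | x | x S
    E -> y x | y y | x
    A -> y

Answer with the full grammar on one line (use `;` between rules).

S -> A S' | x S''; E -> x | y E'; A -> y; S' -> ε | E S'''; S'' -> ε | S; E' -> x | y; S''' -> x | A

S has alternatives sharing prefix 'A': factor to S → A S' with S' → E x | ε | E A.
S has alternatives sharing prefix 'x': factor to S → x S'' with S'' → ε | S.
E has alternatives sharing prefix 'y': factor to E → y E' with E' → x | y.
S' has alternatives sharing prefix 'E': factor to S' → E S''' with S''' → x | A.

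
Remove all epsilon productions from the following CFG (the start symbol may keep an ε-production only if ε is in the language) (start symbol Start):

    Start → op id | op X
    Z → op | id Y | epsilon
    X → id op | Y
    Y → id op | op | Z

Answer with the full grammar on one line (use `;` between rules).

Nullable nonterminals: {X, Y, Z}.
ε ∉ L(G), so no ε-production is kept.
Add the nullable-subset variants: Start → op X gives op X | op. Z → id Y gives id Y | id.

Start → op id | op X | op; Z → op | id Y | id; X → id op | Y; Y → id op | op | Z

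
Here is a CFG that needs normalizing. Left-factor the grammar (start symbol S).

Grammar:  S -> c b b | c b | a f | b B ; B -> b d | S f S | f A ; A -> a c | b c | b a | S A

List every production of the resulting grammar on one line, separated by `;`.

S has alternatives sharing prefix 'c b': factor to S → c b S' with S' → b | ε.
A has alternatives sharing prefix 'b': factor to A → b A' with A' → c | a.

S -> a f | b B | c b S'; B -> b d | S f S | f A; A -> a c | S A | b A'; S' -> b | eps; A' -> c | a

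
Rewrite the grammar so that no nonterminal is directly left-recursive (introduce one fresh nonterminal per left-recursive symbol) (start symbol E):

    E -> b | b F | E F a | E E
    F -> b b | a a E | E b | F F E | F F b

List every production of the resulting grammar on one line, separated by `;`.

E -> b E' | b F E'; F -> b b F' | a a E F' | E b F'; E' -> F a E' | E E' | ε; F' -> F E F' | F b F' | ε

Directly left-recursive nonterminals: E, F.
For E: α = {F a, E}, β = {b, b F}. Rewrite as E → β E' and E' → α E' | ε.
For F: α = {F E, F b}, β = {b b, a a E, E b}. Rewrite as F → β F' and F' → α F' | ε.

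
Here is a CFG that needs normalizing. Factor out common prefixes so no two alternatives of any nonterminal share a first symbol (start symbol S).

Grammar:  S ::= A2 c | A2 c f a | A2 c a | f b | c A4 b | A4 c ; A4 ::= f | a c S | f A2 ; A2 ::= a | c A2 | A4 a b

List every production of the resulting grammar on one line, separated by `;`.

S has alternatives sharing prefix 'A2 c': factor to S → A2 c S' with S' → ε | f a | a.
A4 has alternatives sharing prefix 'f': factor to A4 → f A4' with A4' → ε | A2.

S ::= f b | c A4 b | A4 c | A2 c S'; A4 ::= a c S | f A4'; A2 ::= a | c A2 | A4 a b; S' ::= ε | f a | a; A4' ::= ε | A2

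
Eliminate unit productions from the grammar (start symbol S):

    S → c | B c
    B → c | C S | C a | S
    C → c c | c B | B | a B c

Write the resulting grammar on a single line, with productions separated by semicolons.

Unit pairs: B ⇒* {S}; C ⇒* {B, S}.
For each unit pair (A, B), copy every non-unit production of B to A, then drop all unit productions.

S → c | B c; B → c | C S | C a | B c; C → c | C S | C a | c c | c B | a B c | B c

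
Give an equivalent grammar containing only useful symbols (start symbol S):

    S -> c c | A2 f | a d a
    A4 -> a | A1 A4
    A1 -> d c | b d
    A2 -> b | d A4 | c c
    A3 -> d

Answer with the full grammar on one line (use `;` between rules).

Generating nonterminals: {A1, A2, A3, A4, S}.
Reachable from S after that: {A1, A2, A4, S}.
Removed useless symbols: {A3} and every production mentioning them.

S -> c c | A2 f | a d a; A4 -> a | A1 A4; A1 -> d c | b d; A2 -> b | d A4 | c c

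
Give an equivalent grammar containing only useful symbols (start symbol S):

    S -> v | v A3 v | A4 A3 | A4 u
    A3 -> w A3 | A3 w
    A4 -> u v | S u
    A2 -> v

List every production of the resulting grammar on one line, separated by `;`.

S -> v | A4 u; A4 -> u v | S u

Generating nonterminals: {A2, A4, S}.
Reachable from S after that: {A4, S}.
Removed useless symbols: {A2, A3} and every production mentioning them.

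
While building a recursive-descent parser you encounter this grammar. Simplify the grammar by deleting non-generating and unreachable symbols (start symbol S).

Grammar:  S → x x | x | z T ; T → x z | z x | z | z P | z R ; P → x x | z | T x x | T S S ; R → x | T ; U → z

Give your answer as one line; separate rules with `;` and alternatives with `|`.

Generating nonterminals: {P, R, S, T, U}.
Reachable from S after that: {P, R, S, T}.
Removed useless symbols: {U} and every production mentioning them.

S → x x | x | z T; T → x z | z x | z | z P | z R; P → x x | z | T x x | T S S; R → x | T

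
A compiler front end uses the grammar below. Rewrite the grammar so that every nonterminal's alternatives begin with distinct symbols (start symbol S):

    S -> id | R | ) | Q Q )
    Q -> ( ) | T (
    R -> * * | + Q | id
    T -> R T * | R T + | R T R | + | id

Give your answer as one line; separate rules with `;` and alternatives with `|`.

T has alternatives sharing prefix 'R T': factor to T → R T T' with T' → * | + | R.

S -> id | R | ) | Q Q ); Q -> ( ) | T (; R -> * * | + Q | id; T -> + | id | R T T'; T' -> * | + | R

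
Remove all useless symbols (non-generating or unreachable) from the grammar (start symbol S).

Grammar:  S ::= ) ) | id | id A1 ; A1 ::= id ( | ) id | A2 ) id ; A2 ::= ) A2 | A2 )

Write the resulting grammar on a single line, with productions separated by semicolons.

S ::= ) ) | id | id A1; A1 ::= id ( | ) id

Generating nonterminals: {A1, S}.
Reachable from S after that: {A1, S}.
Removed useless symbols: {A2} and every production mentioning them.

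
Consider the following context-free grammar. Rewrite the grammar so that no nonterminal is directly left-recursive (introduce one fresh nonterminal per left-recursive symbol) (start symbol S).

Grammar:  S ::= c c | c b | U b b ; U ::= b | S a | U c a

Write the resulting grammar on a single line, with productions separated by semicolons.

S ::= c c | c b | U b b; U ::= b U' | S a U'; U' ::= c a U' | ε

U is directly left-recursive.
For U: α = {c a}, β = {b, S a}. Rewrite as U → β U' and U' → α U' | ε.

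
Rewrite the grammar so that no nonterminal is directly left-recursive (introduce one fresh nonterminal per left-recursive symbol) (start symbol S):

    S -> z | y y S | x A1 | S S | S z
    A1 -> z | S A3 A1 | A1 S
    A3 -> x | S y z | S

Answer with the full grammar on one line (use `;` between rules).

Directly left-recursive nonterminals: S, A1.
For S: α = {S, z}, β = {z, y y S, x A1}. Rewrite as S → β S' and S' → α S' | ε.
For A1: α = {S}, β = {z, S A3 A1}. Rewrite as A1 → β A1' and A1' → α A1' | ε.

S -> z S' | y y S S' | x A1 S'; A1 -> z A1' | S A3 A1 A1'; A3 -> x | S y z | S; S' -> S S' | z S' | ε; A1' -> S A1' | ε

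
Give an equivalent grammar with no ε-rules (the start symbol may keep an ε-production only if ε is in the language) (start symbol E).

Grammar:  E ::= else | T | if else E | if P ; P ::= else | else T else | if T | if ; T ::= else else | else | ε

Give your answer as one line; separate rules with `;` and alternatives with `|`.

E ::= else | T | if else E | if else | if P | ε; P ::= else | else T else | else else | if T | if; T ::= else else | else

Nullable set = {E, T}.
ε ∈ L(G) since E is nullable, so keep E → ε.
Add the nullable-subset variants: E → if else E gives if else E | if else. P → else T else gives else T else | else else. P → if T gives if T | if.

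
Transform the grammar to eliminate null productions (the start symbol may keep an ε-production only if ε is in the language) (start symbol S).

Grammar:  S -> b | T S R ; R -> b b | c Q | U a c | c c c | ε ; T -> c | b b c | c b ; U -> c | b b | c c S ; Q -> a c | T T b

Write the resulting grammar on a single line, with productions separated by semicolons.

S -> b | T S R | T S; R -> b b | c Q | U a c | c c c; T -> c | b b c | c b; U -> c | b b | c c S; Q -> a c | T T b

Nullable set = {R}.
ε ∉ L(G), so no ε-production is kept.
Expand every rule over subsets of its nullable positions: S → T S R gives T S R | T S.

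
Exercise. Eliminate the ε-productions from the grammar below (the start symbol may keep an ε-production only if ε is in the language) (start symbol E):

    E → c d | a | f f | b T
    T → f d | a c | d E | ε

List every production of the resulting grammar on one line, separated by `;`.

Nullable nonterminals: {T}.
ε ∉ L(G), so no ε-production is kept.
For each production, add variants omitting each subset of nullable occurrences: E → b T gives b T | b.

E → c d | a | f f | b T | b; T → f d | a c | d E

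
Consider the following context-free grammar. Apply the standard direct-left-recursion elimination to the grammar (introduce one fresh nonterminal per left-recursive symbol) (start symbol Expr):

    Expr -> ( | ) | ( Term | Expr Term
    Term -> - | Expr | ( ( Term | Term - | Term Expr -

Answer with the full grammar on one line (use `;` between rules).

Expr -> ( Expr1 | ) Expr1 | ( Term Expr1; Term -> - Term1 | Expr Term1 | ( ( Term Term1; Expr1 -> Term Expr1 | ε; Term1 -> - Term1 | Expr - Term1 | ε

Left recursion appears on Expr, Term.
For Expr: α = {Term}, β = {(, ), ( Term}. Rewrite as Expr → β Expr1 and Expr1 → α Expr1 | ε.
For Term: α = {-, Expr -}, β = {-, Expr, ( ( Term}. Rewrite as Term → β Term1 and Term1 → α Term1 | ε.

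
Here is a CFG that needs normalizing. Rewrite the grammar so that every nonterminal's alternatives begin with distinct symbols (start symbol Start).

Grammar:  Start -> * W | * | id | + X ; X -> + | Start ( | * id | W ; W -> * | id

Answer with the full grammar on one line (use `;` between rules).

Start -> id | + X | * Start1; X -> + | Start ( | * id | W; W -> * | id; Start1 -> W | ε

Start has alternatives sharing prefix '*': factor to Start → * Start1 with Start1 → W | ε.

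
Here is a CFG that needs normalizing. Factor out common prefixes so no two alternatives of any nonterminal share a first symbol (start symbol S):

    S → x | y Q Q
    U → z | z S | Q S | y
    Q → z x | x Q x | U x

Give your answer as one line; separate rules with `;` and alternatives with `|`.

U has alternatives sharing prefix 'z': factor to U → z U' with U' → ε | S.

S → x | y Q Q; U → Q S | y | z U'; Q → z x | x Q x | U x; U' → ε | S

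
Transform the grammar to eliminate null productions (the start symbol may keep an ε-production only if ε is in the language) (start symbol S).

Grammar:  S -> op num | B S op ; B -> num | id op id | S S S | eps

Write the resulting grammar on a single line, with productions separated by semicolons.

The nullable symbols are {B}.
ε ∉ L(G), so no ε-production is kept.
Expand every rule over subsets of its nullable positions: S → B S op gives B S op | S op.

S -> op num | B S op | S op; B -> num | id op id | S S S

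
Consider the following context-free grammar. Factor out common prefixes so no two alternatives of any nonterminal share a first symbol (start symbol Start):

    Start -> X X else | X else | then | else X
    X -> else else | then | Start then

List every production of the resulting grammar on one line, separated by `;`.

Start -> then | else X | X Start1; X -> else else | then | Start then; Start1 -> X else | else

Start has alternatives sharing prefix 'X': factor to Start → X Start1 with Start1 → X else | else.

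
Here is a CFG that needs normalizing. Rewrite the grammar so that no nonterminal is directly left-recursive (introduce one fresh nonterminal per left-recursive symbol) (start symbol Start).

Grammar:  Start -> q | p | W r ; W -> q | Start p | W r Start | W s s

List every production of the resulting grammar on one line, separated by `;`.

Directly left-recursive nonterminal: W.
For W: α = {r Start, s s}, β = {q, Start p}. Rewrite as W → β W1 and W1 → α W1 | ε.

Start -> q | p | W r; W -> q W1 | Start p W1; W1 -> r Start W1 | s s W1 | ε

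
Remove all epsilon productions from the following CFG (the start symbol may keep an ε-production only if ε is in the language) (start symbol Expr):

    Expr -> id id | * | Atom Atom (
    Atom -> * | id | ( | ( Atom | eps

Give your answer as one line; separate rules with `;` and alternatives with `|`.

Expr -> id id | * | Atom Atom ( | Atom ( | (; Atom -> * | id | ( | ( Atom

The nullable symbols are {Atom}.
ε ∉ L(G), so no ε-production is kept.
Add the nullable-subset variants: Expr → Atom Atom ( gives Atom Atom ( | Atom ( | (.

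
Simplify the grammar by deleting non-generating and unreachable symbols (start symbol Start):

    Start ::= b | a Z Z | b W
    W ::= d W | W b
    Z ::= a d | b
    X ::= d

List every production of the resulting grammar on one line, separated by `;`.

Generating nonterminals: {Start, X, Z}.
Reachable from Start after that: {Start, Z}.
Removed useless symbols: {W, X} and every production mentioning them.

Start ::= b | a Z Z; Z ::= a d | b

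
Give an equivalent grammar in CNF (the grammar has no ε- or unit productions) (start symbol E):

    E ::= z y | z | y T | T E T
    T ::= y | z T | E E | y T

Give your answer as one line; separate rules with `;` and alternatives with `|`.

E ::= X1 X2 | z | X2 T | T Y1; T ::= y | X1 T | E E | X2 T; X1 ::= z; X2 ::= y; Y1 ::= E T

Introduce a nonterminal for each terminal appearing in a rule of length ≥ 2: X1 → z, X2 → y.
Binarize each right-hand side of length ≥ 3 by chaining fresh nonterminals (Y1, Y2, …): affected rules were E → T E T.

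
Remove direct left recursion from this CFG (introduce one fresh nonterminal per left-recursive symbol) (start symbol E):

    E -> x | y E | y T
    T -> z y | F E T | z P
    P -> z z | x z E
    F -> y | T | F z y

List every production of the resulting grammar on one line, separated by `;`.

F is directly left-recursive.
For F: α = {z y}, β = {y, T}. Rewrite as F → β F' and F' → α F' | ε.

E -> x | y E | y T; T -> z y | F E T | z P; P -> z z | x z E; F -> y F' | T F'; F' -> z y F' | ε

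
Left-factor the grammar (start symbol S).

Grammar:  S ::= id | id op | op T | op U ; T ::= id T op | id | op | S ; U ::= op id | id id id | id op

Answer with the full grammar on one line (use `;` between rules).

S has alternatives sharing prefix 'id': factor to S → id S' with S' → ε | op.
S has alternatives sharing prefix 'op': factor to S → op S'' with S'' → T | U.
T has alternatives sharing prefix 'id': factor to T → id T' with T' → T op | ε.
U has alternatives sharing prefix 'id': factor to U → id U' with U' → id id | op.

S ::= id S' | op S''; T ::= op | S | id T'; U ::= op id | id U'; S' ::= ε | op; S'' ::= T | U; T' ::= T op | ε; U' ::= id id | op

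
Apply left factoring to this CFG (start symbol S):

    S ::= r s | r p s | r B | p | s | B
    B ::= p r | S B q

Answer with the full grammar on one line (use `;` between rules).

S ::= p | s | B | r S'; B ::= p r | S B q; S' ::= s | p s | B

S has alternatives sharing prefix 'r': factor to S → r S' with S' → s | p s | B.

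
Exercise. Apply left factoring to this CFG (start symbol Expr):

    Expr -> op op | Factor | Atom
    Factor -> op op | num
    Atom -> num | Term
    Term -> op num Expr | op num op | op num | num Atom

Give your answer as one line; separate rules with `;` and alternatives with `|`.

Expr -> op op | Factor | Atom; Factor -> op op | num; Atom -> num | Term; Term -> num Atom | op num Term1; Term1 -> Expr | op | ε

Term has alternatives sharing prefix 'op num': factor to Term → op num Term1 with Term1 → Expr | op | ε.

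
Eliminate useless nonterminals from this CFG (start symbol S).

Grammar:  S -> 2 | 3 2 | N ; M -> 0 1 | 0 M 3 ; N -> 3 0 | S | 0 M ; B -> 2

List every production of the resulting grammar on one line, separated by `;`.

S -> 2 | 3 2 | N; M -> 0 1 | 0 M 3; N -> 3 0 | S | 0 M

Generating nonterminals: {B, M, N, S}.
Reachable from S after that: {M, N, S}.
Removed useless symbols: {B} and every production mentioning them.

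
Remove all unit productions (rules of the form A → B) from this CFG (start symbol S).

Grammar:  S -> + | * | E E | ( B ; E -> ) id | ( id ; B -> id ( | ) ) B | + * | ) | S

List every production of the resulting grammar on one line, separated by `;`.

Unit pairs: B ⇒* {S}.
For each unit pair (A, B), copy every non-unit production of B to A, then drop all unit productions.

S -> + | * | E E | ( B; E -> ) id | ( id; B -> id ( | ) ) B | + * | ) | + | * | E E | ( B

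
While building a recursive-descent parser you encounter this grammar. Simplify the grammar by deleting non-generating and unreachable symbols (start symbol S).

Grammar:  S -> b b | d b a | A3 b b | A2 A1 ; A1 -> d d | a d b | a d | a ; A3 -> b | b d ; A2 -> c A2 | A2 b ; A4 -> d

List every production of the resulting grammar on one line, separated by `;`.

Generating nonterminals: {A1, A3, A4, S}.
Reachable from S after that: {A3, S}.
Removed useless symbols: {A1, A2, A4} and every production mentioning them.

S -> b b | d b a | A3 b b; A3 -> b | b d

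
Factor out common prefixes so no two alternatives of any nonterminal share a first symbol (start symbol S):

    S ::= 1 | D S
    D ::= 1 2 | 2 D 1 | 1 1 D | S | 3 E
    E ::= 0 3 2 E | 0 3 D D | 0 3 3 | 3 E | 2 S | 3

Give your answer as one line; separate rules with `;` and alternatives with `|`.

D has alternatives sharing prefix '1': factor to D → 1 D' with D' → 2 | 1 D.
E has alternatives sharing prefix '0 3': factor to E → 0 3 E' with E' → 2 E | D D | 3.
E has alternatives sharing prefix '3': factor to E → 3 E'' with E'' → E | ε.

S ::= 1 | D S; D ::= 2 D 1 | S | 3 E | 1 D'; E ::= 2 S | 0 3 E' | 3 E''; D' ::= 2 | 1 D; E' ::= 2 E | D D | 3; E'' ::= E | ε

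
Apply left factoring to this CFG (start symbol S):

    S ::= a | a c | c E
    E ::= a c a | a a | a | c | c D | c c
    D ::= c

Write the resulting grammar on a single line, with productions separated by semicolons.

S has alternatives sharing prefix 'a': factor to S → a S' with S' → ε | c.
E has alternatives sharing prefix 'a': factor to E → a E' with E' → c a | a | ε.
E has alternatives sharing prefix 'c': factor to E → c E'' with E'' → ε | D | c.

S ::= c E | a S'; E ::= a E' | c E''; D ::= c; S' ::= ε | c; E' ::= c a | a | ε; E'' ::= ε | D | c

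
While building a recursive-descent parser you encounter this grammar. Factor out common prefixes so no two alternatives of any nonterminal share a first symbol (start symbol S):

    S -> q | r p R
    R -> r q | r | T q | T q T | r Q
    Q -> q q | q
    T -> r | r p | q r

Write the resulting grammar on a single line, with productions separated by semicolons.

S -> q | r p R; R -> r R' | T q R''; Q -> q Q'; T -> q r | r T'; R' -> q | ε | Q; R'' -> ε | T; Q' -> q | ε; T' -> ε | p

R has alternatives sharing prefix 'r': factor to R → r R' with R' → q | ε | Q.
R has alternatives sharing prefix 'T q': factor to R → T q R'' with R'' → ε | T.
Q has alternatives sharing prefix 'q': factor to Q → q Q' with Q' → q | ε.
T has alternatives sharing prefix 'r': factor to T → r T' with T' → ε | p.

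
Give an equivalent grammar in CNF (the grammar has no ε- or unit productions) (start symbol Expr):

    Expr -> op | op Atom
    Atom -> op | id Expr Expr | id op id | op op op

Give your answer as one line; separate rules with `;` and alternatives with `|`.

Introduce a nonterminal for each terminal appearing in a rule of length ≥ 2: X1 → op, X2 → id.
Binarize each right-hand side of length ≥ 3 by chaining fresh nonterminals (Y1, Y2, …): affected rules were Atom → X2 Expr Expr; Atom → X2 X1 X2; Atom → X1 X1 X1.

Expr -> op | X1 Atom; Atom -> op | X2 Y1 | X2 Y2 | X1 Y3; X1 -> op; X2 -> id; Y1 -> Expr Expr; Y2 -> X1 X2; Y3 -> X1 X1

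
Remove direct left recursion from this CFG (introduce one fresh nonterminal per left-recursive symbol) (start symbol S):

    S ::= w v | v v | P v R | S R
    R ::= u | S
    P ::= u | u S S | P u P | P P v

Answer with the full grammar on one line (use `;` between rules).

S ::= w v S' | v v S' | P v R S'; R ::= u | S; P ::= u P' | u S S P'; S' ::= R S' | ε; P' ::= u P P' | P v P' | ε

Left recursion appears on S, P.
For S: α = {R}, β = {w v, v v, P v R}. Rewrite as S → β S' and S' → α S' | ε.
For P: α = {u P, P v}, β = {u, u S S}. Rewrite as P → β P' and P' → α P' | ε.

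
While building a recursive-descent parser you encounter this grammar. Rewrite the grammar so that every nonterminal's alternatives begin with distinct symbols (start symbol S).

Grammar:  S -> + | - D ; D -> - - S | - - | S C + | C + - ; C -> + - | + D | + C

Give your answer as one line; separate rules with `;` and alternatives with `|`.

S -> + | - D; D -> S C + | C + - | - - D'; C -> + C'; D' -> S | ε; C' -> - | D | C

D has alternatives sharing prefix '- -': factor to D → - - D' with D' → S | ε.
C has alternatives sharing prefix '+': factor to C → + C' with C' → - | D | C.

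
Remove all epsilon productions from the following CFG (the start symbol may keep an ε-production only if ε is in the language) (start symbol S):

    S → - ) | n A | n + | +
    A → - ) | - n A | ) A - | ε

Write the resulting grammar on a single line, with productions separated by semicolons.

The nullable symbols are {A}.
ε ∉ L(G), so no ε-production is kept.
Expand every rule over subsets of its nullable positions: S → n A gives n A | n. A → - n A gives - n A | - n. A → ) A - gives ) A - | ) -.

S → - ) | n A | n | n + | +; A → - ) | - n A | - n | ) A - | ) -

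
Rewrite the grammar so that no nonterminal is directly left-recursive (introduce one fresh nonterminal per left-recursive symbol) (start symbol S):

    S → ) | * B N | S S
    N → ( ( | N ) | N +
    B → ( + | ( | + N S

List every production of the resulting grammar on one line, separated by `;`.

Directly left-recursive nonterminals: S, N.
For S: α = {S}, β = {), * B N}. Rewrite as S → β S' and S' → α S' | ε.
For N: α = {), +}, β = {( (}. Rewrite as N → β N' and N' → α N' | ε.

S → ) S' | * B N S'; N → ( ( N'; B → ( + | ( | + N S; S' → S S' | ε; N' → ) N' | + N' | ε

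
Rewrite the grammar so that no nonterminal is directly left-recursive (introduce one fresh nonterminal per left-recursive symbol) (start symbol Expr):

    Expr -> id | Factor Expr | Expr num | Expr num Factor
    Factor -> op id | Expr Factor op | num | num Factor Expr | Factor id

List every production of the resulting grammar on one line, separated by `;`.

Expr -> id Expr1 | Factor Expr Expr1; Factor -> op id Factor1 | Expr Factor op Factor1 | num Factor1 | num Factor Expr Factor1; Expr1 -> num Expr1 | num Factor Expr1 | epsilon; Factor1 -> id Factor1 | epsilon

Expr, Factor are directly left-recursive.
For Expr: α = {num, num Factor}, β = {id, Factor Expr}. Rewrite as Expr → β Expr1 and Expr1 → α Expr1 | ε.
For Factor: α = {id}, β = {op id, Expr Factor op, num, num Factor Expr}. Rewrite as Factor → β Factor1 and Factor1 → α Factor1 | ε.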